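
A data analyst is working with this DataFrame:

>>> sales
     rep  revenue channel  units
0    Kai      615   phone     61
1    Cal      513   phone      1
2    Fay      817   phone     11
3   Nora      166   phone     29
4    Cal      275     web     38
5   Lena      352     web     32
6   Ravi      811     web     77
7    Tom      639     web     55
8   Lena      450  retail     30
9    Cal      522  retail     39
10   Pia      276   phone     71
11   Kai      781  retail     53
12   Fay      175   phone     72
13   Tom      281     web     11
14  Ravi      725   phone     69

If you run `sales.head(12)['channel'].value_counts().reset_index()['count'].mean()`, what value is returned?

take first 12 rows:
     rep  revenue channel  units
0    Kai      615   phone     61
1    Cal      513   phone      1
2    Fay      817   phone     11
3   Nora      166   phone     29
4    Cal      275     web     38
5   Lena      352     web     32
6   Ravi      811     web     77
7    Tom      639     web     55
8   Lena      450  retail     30
9    Cal      522  retail     39
10   Pia      276   phone     71
11   Kai      781  retail     53
value_counts of channel:
channel
phone     5
web       4
retail    3
Name: count, dtype: int64
reset_index():
  channel  count
0   phone      5
1     web      4
2  retail      3

4.0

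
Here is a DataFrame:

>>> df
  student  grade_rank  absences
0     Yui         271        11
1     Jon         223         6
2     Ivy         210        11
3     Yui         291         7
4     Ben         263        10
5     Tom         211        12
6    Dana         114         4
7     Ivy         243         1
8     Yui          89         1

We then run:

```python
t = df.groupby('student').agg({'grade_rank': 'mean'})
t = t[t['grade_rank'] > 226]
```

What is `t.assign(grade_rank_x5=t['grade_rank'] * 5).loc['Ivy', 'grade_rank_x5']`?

group by student, mean of grade_rank:
         grade_rank
student            
Ben           263.0
Dana          114.0
Ivy           226.5
Jon           223.0
Tom           211.0
Yui           217.0
filter rows where grade_rank > 226:
         grade_rank
student            
Ben           263.0
Ivy           226.5
add column grade_rank_x5 = t['grade_rank'] * 5:
         grade_rank  grade_rank_x5
student                           
Ben           263.0         1315.0
Ivy           226.5         1132.5
Taking the value at row 'Ivy', column 'grade_rank_x5' gives 1132.5.

1132.5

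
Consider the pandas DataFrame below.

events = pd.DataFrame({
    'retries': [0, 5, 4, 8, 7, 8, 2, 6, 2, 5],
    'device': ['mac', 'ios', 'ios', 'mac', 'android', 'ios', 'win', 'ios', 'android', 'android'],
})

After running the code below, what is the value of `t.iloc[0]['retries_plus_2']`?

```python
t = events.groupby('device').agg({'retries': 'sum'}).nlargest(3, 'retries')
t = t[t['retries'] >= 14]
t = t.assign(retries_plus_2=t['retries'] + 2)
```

25

group by device, sum of retries:
         retries
device          
android       14
ios           23
mac            8
win            2
take 3 rows with largest retries:
         retries
device          
ios           23
android       14
mac            8
filter rows where retries >= 14:
         retries
device          
ios           23
android       14
add column retries_plus_2 = t['retries'] + 2:
         retries  retries_plus_2
device                          
ios           23              25
android       14              16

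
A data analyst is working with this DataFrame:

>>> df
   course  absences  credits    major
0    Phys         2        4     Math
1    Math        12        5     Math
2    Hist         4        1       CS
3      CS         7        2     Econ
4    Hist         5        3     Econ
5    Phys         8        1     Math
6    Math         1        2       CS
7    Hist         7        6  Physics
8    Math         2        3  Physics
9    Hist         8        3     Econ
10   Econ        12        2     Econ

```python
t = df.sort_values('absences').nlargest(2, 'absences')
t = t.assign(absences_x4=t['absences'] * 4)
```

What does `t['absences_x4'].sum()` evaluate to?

96

sort by absences:
   course  absences  credits    major
6    Math         1        2       CS
0    Phys         2        4     Math
8    Math         2        3  Physics
2    Hist         4        1       CS
4    Hist         5        3     Econ
3      CS         7        2     Econ
7    Hist         7        6  Physics
5    Phys         8        1     Math
9    Hist         8        3     Econ
1    Math        12        5     Math
10   Econ        12        2     Econ
take 2 rows with largest absences:
   course  absences  credits major
1    Math        12        5  Math
10   Econ        12        2  Econ
add column absences_x4 = t['absences'] * 4:
   course  absences  credits major  absences_x4
1    Math        12        5  Math           48
10   Econ        12        2  Econ           48
So sum() = 96.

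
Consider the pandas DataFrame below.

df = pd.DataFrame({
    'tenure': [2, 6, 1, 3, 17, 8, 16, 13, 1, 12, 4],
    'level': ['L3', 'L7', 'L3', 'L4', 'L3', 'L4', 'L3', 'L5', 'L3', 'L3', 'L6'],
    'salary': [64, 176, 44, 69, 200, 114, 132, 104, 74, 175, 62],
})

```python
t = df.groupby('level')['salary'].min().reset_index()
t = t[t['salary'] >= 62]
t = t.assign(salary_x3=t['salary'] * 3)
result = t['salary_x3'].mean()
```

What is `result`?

group by level, min of salary:
level
L3     44
L4     69
L5    104
L6     62
L7    176
Name: salary, dtype: int64
reset_index():
  level  salary
0    L3      44
1    L4      69
2    L5     104
3    L6      62
4    L7     176
filter rows where salary >= 62:
  level  salary
1    L4      69
2    L5     104
3    L6      62
4    L7     176
add column salary_x3 = t['salary'] * 3:
  level  salary  salary_x3
1    L4      69        207
2    L5     104        312
3    L6      62        186
4    L7     176        528
Finally, mean of column 'salary_x3' = 308.25.

308.25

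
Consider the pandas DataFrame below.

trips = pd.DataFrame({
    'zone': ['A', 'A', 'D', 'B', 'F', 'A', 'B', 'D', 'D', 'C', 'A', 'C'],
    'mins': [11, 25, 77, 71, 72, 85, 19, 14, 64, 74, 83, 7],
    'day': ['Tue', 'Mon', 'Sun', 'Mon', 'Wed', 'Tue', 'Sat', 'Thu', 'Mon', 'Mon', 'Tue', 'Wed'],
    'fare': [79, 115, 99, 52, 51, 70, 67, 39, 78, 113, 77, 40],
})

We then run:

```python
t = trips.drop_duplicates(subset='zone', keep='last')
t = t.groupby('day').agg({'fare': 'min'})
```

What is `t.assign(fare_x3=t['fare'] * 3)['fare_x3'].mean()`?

drop duplicate zone (keep=last):
   zone  mins  day  fare
4     F    72  Wed    51
6     B    19  Sat    67
8     D    64  Mon    78
10    A    83  Tue    77
11    C     7  Wed    40
group by day, min of fare:
     fare
day      
Mon    78
Sat    67
Tue    77
Wed    40
add column fare_x3 = t['fare'] * 3:
     fare  fare_x3
day               
Mon    78      234
Sat    67      201
Tue    77      231
Wed    40      120
Finally, mean of column 'fare_x3' = 196.5.

196.5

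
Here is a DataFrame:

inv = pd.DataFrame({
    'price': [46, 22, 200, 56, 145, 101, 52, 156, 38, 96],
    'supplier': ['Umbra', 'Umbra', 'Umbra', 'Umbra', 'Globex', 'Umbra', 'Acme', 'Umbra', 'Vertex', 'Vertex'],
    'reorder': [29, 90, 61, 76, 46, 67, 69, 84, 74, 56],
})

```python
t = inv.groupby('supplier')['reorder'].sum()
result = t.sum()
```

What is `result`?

652

group by supplier, sum of reorder:
supplier
Acme       69
Globex     46
Umbra     407
Vertex    130
Name: reorder, dtype: int64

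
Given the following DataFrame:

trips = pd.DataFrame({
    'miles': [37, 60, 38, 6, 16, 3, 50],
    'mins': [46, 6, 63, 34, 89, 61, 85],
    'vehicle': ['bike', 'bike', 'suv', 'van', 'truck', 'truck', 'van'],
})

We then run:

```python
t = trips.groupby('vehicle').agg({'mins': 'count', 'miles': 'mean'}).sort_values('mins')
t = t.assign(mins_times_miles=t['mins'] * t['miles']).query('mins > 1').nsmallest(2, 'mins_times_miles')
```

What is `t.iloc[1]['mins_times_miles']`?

56.0

group by vehicle: count(mins), mean(miles):
         mins  miles
vehicle             
bike        2   48.5
suv         1   38.0
truck       2    9.5
van         2   28.0
sort by mins:
         mins  miles
vehicle             
suv         1   38.0
bike        2   48.5
truck       2    9.5
van         2   28.0
add column mins_times_miles = t['mins'] * t['miles']:
         mins  miles  mins_times_miles
vehicle                               
suv         1   38.0              38.0
bike        2   48.5              97.0
truck       2    9.5              19.0
van         2   28.0              56.0
filter rows where mins > 1:
         mins  miles  mins_times_miles
vehicle                               
bike        2   48.5              97.0
truck       2    9.5              19.0
van         2   28.0              56.0
take 2 rows with smallest mins_times_miles:
         mins  miles  mins_times_miles
vehicle                               
truck       2    9.5              19.0
van         2   28.0              56.0
Taking the value at position 1, column 'mins_times_miles' gives 56.0.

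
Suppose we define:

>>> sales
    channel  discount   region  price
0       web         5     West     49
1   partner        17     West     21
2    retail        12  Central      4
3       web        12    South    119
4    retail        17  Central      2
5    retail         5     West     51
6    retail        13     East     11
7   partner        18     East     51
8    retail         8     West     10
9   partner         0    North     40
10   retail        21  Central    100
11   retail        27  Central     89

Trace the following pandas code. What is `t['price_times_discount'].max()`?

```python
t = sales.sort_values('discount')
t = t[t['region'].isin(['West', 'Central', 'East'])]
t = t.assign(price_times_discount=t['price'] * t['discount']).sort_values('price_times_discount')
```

2403

sort by discount:
    channel  discount   region  price
9   partner         0    North     40
0       web         5     West     49
5    retail         5     West     51
8    retail         8     West     10
2    retail        12  Central      4
3       web        12    South    119
6    retail        13     East     11
1   partner        17     West     21
4    retail        17  Central      2
7   partner        18     East     51
10   retail        21  Central    100
11   retail        27  Central     89
filter rows where region in ['West', 'Central', 'East']:
    channel  discount   region  price
0       web         5     West     49
5    retail         5     West     51
8    retail         8     West     10
2    retail        12  Central      4
6    retail        13     East     11
1   partner        17     West     21
4    retail        17  Central      2
7   partner        18     East     51
10   retail        21  Central    100
11   retail        27  Central     89
add column price_times_discount = t['price'] * t['discount']:
    channel  discount   region  price  price_times_discount
0       web         5     West     49                   245
5    retail         5     West     51                   255
8    retail         8     West     10                    80
2    retail        12  Central      4                    48
6    retail        13     East     11                   143
1   partner        17     West     21                   357
4    retail        17  Central      2                    34
7   partner        18     East     51                   918
10   retail        21  Central    100                  2100
11   retail        27  Central     89                  2403
sort by price_times_discount:
    channel  discount   region  price  price_times_discount
4    retail        17  Central      2                    34
2    retail        12  Central      4                    48
8    retail         8     West     10                    80
6    retail        13     East     11                   143
0       web         5     West     49                   245
5    retail         5     West     51                   255
1   partner        17     West     21                   357
7   partner        18     East     51                   918
10   retail        21  Central    100                  2100
11   retail        27  Central     89                  2403
Then the max of column 'price_times_discount': 2403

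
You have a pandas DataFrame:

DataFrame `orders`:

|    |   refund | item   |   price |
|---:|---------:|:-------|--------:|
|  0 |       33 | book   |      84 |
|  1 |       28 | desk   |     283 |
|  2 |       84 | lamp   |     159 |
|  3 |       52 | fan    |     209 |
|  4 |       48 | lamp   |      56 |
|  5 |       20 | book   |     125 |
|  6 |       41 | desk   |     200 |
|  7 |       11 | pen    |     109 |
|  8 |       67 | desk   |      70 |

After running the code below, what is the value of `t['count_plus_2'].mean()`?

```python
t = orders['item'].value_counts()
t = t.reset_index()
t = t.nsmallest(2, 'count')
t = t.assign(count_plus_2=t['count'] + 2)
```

3.0

value_counts of item:
item
desk    3
book    2
lamp    2
fan     1
pen     1
Name: count, dtype: int64
reset_index():
   item  count
0  desk      3
1  book      2
2  lamp      2
3   fan      1
4   pen      1
take 2 rows with smallest count:
  item  count
3  fan      1
4  pen      1
add column count_plus_2 = t['count'] + 2:
  item  count  count_plus_2
3  fan      1             3
4  pen      1             3
Finally, mean of column 'count_plus_2' = 3.0.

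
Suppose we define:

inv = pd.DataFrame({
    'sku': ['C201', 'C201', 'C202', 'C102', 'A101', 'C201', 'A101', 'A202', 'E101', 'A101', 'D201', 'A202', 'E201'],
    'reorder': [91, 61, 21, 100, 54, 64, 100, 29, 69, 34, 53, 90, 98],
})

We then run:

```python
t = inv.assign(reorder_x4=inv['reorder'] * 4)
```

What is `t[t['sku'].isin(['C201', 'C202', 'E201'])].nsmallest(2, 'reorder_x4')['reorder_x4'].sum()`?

328

add column reorder_x4 = inv['reorder'] * 4:
     sku  reorder  reorder_x4
0   C201       91         364
1   C201       61         244
2   C202       21          84
3   C102      100         400
4   A101       54         216
5   C201       64         256
6   A101      100         400
7   A202       29         116
8   E101       69         276
9   A101       34         136
10  D201       53         212
11  A202       90         360
12  E201       98         392
filter rows where sku in ['C201', 'C202', 'E201']:
     sku  reorder  reorder_x4
0   C201       91         364
1   C201       61         244
2   C202       21          84
5   C201       64         256
12  E201       98         392
take 2 rows with smallest reorder_x4:
    sku  reorder  reorder_x4
2  C202       21          84
1  C201       61         244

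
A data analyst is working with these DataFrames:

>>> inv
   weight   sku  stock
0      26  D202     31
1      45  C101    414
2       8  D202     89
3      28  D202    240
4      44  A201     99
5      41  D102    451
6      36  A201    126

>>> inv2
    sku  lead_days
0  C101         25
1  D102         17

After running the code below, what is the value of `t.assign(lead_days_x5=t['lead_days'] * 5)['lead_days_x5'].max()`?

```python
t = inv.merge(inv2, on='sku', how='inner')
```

merge on 'sku' (how='inner') → 2 rows:
   weight   sku  stock  lead_days
0      45  C101    414         25
1      41  D102    451         17
add column lead_days_x5 = t['lead_days'] * 5:
   weight   sku  stock  lead_days  lead_days_x5
0      45  C101    414         25           125
1      41  D102    451         17            85
Hence 125.

125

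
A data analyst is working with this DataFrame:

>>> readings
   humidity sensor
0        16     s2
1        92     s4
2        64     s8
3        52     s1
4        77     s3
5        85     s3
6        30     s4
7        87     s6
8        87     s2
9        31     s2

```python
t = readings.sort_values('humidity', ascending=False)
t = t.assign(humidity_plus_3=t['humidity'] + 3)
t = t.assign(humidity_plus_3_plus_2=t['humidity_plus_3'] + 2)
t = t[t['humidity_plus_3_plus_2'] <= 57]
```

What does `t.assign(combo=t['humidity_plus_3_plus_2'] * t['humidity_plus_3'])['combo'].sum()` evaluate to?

sort by humidity descending:
   humidity sensor
1        92     s4
7        87     s6
8        87     s2
5        85     s3
4        77     s3
2        64     s8
3        52     s1
9        31     s2
6        30     s4
0        16     s2
add column humidity_plus_3 = t['humidity'] + 3:
   humidity sensor  humidity_plus_3
1        92     s4               95
7        87     s6               90
8        87     s2               90
5        85     s3               88
4        77     s3               80
2        64     s8               67
3        52     s1               55
9        31     s2               34
6        30     s4               33
0        16     s2               19
add column humidity_plus_3_plus_2 = t['humidity_plus_3'] + 2:
   humidity sensor  humidity_plus_3  humidity_plus_3_plus_2
1        92     s4               95                      97
7        87     s6               90                      92
8        87     s2               90                      92
5        85     s3               88                      90
4        77     s3               80                      82
2        64     s8               67                      69
3        52     s1               55                      57
9        31     s2               34                      36
6        30     s4               33                      35
0        16     s2               19                      21
filter rows where humidity_plus_3_plus_2 <= 57:
   humidity sensor  humidity_plus_3  humidity_plus_3_plus_2
3        52     s1               55                      57
9        31     s2               34                      36
6        30     s4               33                      35
0        16     s2               19                      21
add column combo = t['humidity_plus_3_plus_2'] * t['humidity_plus_3']:
   humidity sensor  humidity_plus_3  humidity_plus_3_plus_2  combo
3        52     s1               55                      57   3135
9        31     s2               34                      36   1224
6        30     s4               33                      35   1155
0        16     s2               19                      21    399
Then the sum of column 'combo': 5913

5913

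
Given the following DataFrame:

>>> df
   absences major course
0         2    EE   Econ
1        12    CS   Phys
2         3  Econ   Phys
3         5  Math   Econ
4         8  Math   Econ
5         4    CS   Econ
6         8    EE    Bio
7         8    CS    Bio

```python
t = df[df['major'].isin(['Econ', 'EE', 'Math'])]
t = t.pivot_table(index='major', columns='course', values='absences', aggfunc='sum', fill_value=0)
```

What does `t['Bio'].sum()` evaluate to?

8

filter rows where major in ['Econ', 'EE', 'Math']:
   absences major course
0         2    EE   Econ
2         3  Econ   Phys
3         5  Math   Econ
4         8  Math   Econ
6         8    EE    Bio
pivot: rows=major, cols=course, sum(absences):
course  Bio  Econ  Phys
major                  
EE        8     2     0
Econ      0     0     3
Math      0    13     0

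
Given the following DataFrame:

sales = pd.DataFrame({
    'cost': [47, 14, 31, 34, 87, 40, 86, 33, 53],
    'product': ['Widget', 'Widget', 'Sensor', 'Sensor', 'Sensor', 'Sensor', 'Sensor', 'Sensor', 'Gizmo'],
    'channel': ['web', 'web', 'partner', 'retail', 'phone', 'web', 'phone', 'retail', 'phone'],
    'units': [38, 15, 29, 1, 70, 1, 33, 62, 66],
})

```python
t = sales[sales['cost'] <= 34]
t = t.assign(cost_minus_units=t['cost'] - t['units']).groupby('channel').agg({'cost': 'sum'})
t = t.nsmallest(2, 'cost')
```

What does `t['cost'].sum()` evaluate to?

filter rows where cost <= 34:
   cost product  channel  units
1    14  Widget      web     15
2    31  Sensor  partner     29
3    34  Sensor   retail      1
7    33  Sensor   retail     62
add column cost_minus_units = t['cost'] - t['units']:
   cost product  channel  units  cost_minus_units
1    14  Widget      web     15                -1
2    31  Sensor  partner     29                 2
3    34  Sensor   retail      1                33
7    33  Sensor   retail     62               -29
group by channel, sum of cost:
         cost
channel      
partner    31
retail     67
web        14
take 2 rows with smallest cost:
         cost
channel      
web        14
partner    31
Reading off the sum of column 'cost', we get 45.

45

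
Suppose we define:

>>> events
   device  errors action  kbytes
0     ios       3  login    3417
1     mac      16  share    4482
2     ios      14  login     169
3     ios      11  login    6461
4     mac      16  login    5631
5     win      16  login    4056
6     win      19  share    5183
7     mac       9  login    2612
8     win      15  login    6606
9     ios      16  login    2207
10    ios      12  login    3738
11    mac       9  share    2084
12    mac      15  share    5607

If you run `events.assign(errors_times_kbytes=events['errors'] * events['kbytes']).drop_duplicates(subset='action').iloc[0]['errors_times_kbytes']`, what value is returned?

add column errors_times_kbytes = events['errors'] * events['kbytes']:
   device  errors action  kbytes  errors_times_kbytes
0     ios       3  login    3417                10251
1     mac      16  share    4482                71712
2     ios      14  login     169                 2366
3     ios      11  login    6461                71071
4     mac      16  login    5631                90096
5     win      16  login    4056                64896
6     win      19  share    5183                98477
7     mac       9  login    2612                23508
8     win      15  login    6606                99090
9     ios      16  login    2207                35312
10    ios      12  login    3738                44856
11    mac       9  share    2084                18756
12    mac      15  share    5607                84105
drop duplicate action (keep=first):
  device  errors action  kbytes  errors_times_kbytes
0    ios       3  login    3417                10251
1    mac      16  share    4482                71712
Hence 10251.

10251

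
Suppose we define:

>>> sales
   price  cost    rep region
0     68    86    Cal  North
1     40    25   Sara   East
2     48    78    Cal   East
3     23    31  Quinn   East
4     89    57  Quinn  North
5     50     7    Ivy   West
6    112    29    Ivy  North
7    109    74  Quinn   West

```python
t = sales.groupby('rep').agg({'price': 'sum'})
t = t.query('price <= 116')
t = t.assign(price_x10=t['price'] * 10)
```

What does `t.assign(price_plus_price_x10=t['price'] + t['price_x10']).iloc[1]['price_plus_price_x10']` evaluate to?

440

group by rep, sum of price:
       price
rep         
Cal      116
Ivy      162
Quinn    221
Sara      40
filter rows where price <= 116:
      price
rep        
Cal     116
Sara     40
add column price_x10 = t['price'] * 10:
      price  price_x10
rep                   
Cal     116       1160
Sara     40        400
add column price_plus_price_x10 = t['price'] + t['price_x10']:
      price  price_x10  price_plus_price_x10
rep                                         
Cal     116       1160                  1276
Sara     40        400                   440
Hence 440.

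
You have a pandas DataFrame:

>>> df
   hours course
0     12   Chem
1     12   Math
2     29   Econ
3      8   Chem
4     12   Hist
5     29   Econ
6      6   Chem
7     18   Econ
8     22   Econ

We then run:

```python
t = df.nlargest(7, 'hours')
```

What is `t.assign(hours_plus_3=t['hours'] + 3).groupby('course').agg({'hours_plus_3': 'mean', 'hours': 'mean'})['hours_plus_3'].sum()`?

take 7 rows with largest hours:
   hours course
2     29   Econ
5     29   Econ
8     22   Econ
7     18   Econ
0     12   Chem
1     12   Math
4     12   Hist
add column hours_plus_3 = t['hours'] + 3:
   hours course  hours_plus_3
2     29   Econ            32
5     29   Econ            32
8     22   Econ            25
7     18   Econ            21
0     12   Chem            15
1     12   Math            15
4     12   Hist            15
group by course: mean(hours_plus_3), mean(hours):
        hours_plus_3  hours
course                     
Chem            15.0   12.0
Econ            27.5   24.5
Hist            15.0   12.0
Math            15.0   12.0
The sum of column 'hours_plus_3' is 72.5.

72.5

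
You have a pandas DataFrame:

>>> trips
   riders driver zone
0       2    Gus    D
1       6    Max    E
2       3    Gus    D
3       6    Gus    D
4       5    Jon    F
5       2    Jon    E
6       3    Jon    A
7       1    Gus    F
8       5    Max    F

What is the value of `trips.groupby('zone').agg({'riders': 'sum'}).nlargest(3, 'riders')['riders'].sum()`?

30

group by zone, sum of riders:
      riders
zone        
A          3
D         11
E          8
F         11
take 3 rows with largest riders:
      riders
zone        
D         11
F         11
E          8
Finally, sum of column 'riders' = 30.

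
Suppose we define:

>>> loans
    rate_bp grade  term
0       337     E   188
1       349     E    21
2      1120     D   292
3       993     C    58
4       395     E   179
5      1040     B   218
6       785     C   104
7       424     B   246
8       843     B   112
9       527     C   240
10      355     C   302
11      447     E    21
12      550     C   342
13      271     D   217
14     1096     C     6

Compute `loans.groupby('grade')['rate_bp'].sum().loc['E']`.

group by grade, sum of rate_bp:
grade
B    2307
C    4306
D    1391
E    1528
Name: rate_bp, dtype: int64

1528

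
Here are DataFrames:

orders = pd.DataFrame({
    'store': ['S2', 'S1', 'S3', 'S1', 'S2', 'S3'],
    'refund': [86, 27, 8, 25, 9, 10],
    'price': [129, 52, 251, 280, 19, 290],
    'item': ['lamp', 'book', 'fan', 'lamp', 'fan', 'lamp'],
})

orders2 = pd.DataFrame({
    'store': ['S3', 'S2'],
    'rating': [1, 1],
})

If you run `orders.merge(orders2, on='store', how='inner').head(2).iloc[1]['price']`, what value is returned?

merge on 'store' (how='inner') → 4 rows:
  store  refund  price  item  rating
0    S2      86    129  lamp       1
1    S3       8    251   fan       1
2    S2       9     19   fan       1
3    S3      10    290  lamp       1
take first 2 rows:
  store  refund  price  item  rating
0    S2      86    129  lamp       1
1    S3       8    251   fan       1
Finally, value at position 1, column 'price' = 251.

251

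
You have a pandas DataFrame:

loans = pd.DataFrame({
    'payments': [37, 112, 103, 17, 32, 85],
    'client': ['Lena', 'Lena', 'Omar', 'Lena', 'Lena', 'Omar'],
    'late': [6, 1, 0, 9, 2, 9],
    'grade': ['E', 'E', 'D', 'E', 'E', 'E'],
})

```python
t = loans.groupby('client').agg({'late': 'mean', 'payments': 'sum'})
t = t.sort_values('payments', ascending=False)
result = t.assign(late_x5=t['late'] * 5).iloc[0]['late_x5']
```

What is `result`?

22.5

group by client: mean(late), sum(payments):
        late  payments
client                
Lena     4.5       198
Omar     4.5       188
sort by payments descending:
        late  payments
client                
Lena     4.5       198
Omar     4.5       188
add column late_x5 = t['late'] * 5:
        late  payments  late_x5
client                         
Lena     4.5       198     22.5
Omar     4.5       188     22.5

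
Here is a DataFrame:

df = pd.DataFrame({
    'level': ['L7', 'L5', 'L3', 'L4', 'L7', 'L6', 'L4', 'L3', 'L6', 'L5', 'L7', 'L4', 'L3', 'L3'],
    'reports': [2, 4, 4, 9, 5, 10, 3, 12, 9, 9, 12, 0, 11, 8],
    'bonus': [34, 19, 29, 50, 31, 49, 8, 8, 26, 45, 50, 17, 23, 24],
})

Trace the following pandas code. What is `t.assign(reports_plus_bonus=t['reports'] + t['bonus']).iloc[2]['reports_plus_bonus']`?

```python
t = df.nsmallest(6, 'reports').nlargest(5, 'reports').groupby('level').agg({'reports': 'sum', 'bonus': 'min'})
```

take 6 rows with smallest reports:
   level  reports  bonus
11    L4        0     17
0     L7        2     34
6     L4        3      8
1     L5        4     19
2     L3        4     29
4     L7        5     31
take 5 rows with largest reports:
  level  reports  bonus
4    L7        5     31
1    L5        4     19
2    L3        4     29
6    L4        3      8
0    L7        2     34
group by level: sum(reports), min(bonus):
       reports  bonus
level                
L3           4     29
L4           3      8
L5           4     19
L7           7     31
add column reports_plus_bonus = t['reports'] + t['bonus']:
       reports  bonus  reports_plus_bonus
level                                    
L3           4     29                  33
L4           3      8                  11
L5           4     19                  23
L7           7     31                  38

23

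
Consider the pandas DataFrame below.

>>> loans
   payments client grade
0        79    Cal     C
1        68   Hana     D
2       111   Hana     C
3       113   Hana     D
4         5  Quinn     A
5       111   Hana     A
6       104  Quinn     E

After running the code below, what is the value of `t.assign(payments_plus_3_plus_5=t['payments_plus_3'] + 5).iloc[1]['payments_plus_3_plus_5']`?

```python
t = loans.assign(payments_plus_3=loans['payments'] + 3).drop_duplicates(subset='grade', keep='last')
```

121

add column payments_plus_3 = loans['payments'] + 3:
   payments client grade  payments_plus_3
0        79    Cal     C               82
1        68   Hana     D               71
2       111   Hana     C              114
3       113   Hana     D              116
4         5  Quinn     A                8
5       111   Hana     A              114
6       104  Quinn     E              107
drop duplicate grade (keep=last):
   payments client grade  payments_plus_3
2       111   Hana     C              114
3       113   Hana     D              116
5       111   Hana     A              114
6       104  Quinn     E              107
add column payments_plus_3_plus_5 = t['payments_plus_3'] + 5:
   payments client grade  payments_plus_3  payments_plus_3_plus_5
2       111   Hana     C              114                     119
3       113   Hana     D              116                     121
5       111   Hana     A              114                     119
6       104  Quinn     E              107                     112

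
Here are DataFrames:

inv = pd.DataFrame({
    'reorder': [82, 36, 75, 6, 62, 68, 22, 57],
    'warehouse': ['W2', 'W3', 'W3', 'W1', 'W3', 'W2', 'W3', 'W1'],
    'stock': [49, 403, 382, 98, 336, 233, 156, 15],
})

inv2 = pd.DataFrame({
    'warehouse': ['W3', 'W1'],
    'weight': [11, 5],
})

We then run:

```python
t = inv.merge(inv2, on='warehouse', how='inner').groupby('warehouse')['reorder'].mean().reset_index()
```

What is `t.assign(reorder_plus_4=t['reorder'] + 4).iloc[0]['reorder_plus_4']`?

35.5

merge on 'warehouse' (how='inner') → 6 rows:
   reorder warehouse  stock  weight
0       36        W3    403      11
1       75        W3    382      11
2        6        W1     98       5
3       62        W3    336      11
4       22        W3    156      11
5       57        W1     15       5
group by warehouse, mean of reorder:
warehouse
W1    31.50
W3    48.75
Name: reorder, dtype: float64
reset_index():
  warehouse  reorder
0        W1    31.50
1        W3    48.75
add column reorder_plus_4 = t['reorder'] + 4:
  warehouse  reorder  reorder_plus_4
0        W1    31.50           35.50
1        W3    48.75           52.75
value at position 0, column 'reorder_plus_4' → 35.5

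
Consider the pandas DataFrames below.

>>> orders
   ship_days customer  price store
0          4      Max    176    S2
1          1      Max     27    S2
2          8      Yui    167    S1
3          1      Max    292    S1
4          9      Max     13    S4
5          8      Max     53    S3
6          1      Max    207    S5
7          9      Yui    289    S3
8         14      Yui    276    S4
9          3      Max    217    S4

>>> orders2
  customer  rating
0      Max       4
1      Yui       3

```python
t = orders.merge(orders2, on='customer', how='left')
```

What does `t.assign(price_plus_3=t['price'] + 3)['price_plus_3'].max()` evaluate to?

merge on 'customer' (how='left') → 10 rows:
   ship_days customer  price store  rating
0          4      Max    176    S2       4
1          1      Max     27    S2       4
2          8      Yui    167    S1       3
3          1      Max    292    S1       4
4          9      Max     13    S4       4
5          8      Max     53    S3       4
6          1      Max    207    S5       4
7          9      Yui    289    S3       3
8         14      Yui    276    S4       3
9          3      Max    217    S4       4
add column price_plus_3 = t['price'] + 3:
   ship_days customer  price store  rating  price_plus_3
0          4      Max    176    S2       4           179
1          1      Max     27    S2       4            30
2          8      Yui    167    S1       3           170
3          1      Max    292    S1       4           295
4          9      Max     13    S4       4            16
5          8      Max     53    S3       4            56
6          1      Max    207    S5       4           210
7          9      Yui    289    S3       3           292
8         14      Yui    276    S4       3           279
9          3      Max    217    S4       4           220

295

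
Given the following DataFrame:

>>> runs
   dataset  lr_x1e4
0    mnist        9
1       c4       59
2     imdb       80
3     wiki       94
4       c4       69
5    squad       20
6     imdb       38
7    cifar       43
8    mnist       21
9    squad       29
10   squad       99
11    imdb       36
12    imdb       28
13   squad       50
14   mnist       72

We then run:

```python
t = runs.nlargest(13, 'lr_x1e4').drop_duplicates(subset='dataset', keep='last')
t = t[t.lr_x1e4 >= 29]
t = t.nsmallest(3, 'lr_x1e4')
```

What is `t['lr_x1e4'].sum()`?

take 13 rows with largest lr_x1e4:
   dataset  lr_x1e4
10   squad       99
3     wiki       94
2     imdb       80
14   mnist       72
4       c4       69
1       c4       59
13   squad       50
7    cifar       43
6     imdb       38
11    imdb       36
9    squad       29
12    imdb       28
8    mnist       21
drop duplicate dataset (keep=last):
   dataset  lr_x1e4
3     wiki       94
1       c4       59
7    cifar       43
9    squad       29
12    imdb       28
8    mnist       21
filter rows where lr_x1e4 >= 29:
  dataset  lr_x1e4
3    wiki       94
1      c4       59
7   cifar       43
9   squad       29
take 3 rows with smallest lr_x1e4:
  dataset  lr_x1e4
9   squad       29
7   cifar       43
1      c4       59

131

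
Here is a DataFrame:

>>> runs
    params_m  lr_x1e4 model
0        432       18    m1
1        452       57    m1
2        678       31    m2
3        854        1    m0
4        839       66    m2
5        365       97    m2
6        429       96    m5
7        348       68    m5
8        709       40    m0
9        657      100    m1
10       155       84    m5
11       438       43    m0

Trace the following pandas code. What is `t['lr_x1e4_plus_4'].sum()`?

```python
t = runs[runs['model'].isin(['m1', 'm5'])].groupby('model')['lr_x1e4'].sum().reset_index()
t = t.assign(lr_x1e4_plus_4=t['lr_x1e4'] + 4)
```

filter rows where model in ['m1', 'm5']:
    params_m  lr_x1e4 model
0        432       18    m1
1        452       57    m1
6        429       96    m5
7        348       68    m5
9        657      100    m1
10       155       84    m5
group by model, sum of lr_x1e4:
model
m1    175
m5    248
Name: lr_x1e4, dtype: int64
reset_index():
  model  lr_x1e4
0    m1      175
1    m5      248
add column lr_x1e4_plus_4 = t['lr_x1e4'] + 4:
  model  lr_x1e4  lr_x1e4_plus_4
0    m1      175             179
1    m5      248             252
Finally, sum of column 'lr_x1e4_plus_4' = 431.

431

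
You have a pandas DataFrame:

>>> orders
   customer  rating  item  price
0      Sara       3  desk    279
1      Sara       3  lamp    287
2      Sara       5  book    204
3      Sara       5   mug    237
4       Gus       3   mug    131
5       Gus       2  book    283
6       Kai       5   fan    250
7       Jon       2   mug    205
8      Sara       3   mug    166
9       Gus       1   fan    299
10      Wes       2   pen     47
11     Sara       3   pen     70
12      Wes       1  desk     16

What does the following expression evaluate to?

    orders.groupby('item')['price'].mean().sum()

group by item, mean of price:
item
book    243.50
desk    147.50
fan     274.50
lamp    287.00
mug     184.75
pen      58.50
Name: price, dtype: float64

1195.75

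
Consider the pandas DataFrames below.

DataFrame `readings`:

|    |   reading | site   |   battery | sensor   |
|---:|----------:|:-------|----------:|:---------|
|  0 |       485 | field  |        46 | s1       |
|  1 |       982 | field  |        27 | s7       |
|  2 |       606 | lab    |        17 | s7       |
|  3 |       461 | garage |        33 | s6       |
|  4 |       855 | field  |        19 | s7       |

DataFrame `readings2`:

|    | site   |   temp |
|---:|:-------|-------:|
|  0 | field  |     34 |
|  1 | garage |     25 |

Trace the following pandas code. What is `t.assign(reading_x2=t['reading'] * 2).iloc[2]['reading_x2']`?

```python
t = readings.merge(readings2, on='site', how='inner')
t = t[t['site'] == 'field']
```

1710

merge on 'site' (how='inner') → 4 rows:
   reading    site  battery sensor  temp
0      485   field       46     s1    34
1      982   field       27     s7    34
2      461  garage       33     s6    25
3      855   field       19     s7    34
filter rows where site == 'field':
   reading   site  battery sensor  temp
0      485  field       46     s1    34
1      982  field       27     s7    34
3      855  field       19     s7    34
add column reading_x2 = t['reading'] * 2:
   reading   site  battery sensor  temp  reading_x2
0      485  field       46     s1    34         970
1      982  field       27     s7    34        1964
3      855  field       19     s7    34        1710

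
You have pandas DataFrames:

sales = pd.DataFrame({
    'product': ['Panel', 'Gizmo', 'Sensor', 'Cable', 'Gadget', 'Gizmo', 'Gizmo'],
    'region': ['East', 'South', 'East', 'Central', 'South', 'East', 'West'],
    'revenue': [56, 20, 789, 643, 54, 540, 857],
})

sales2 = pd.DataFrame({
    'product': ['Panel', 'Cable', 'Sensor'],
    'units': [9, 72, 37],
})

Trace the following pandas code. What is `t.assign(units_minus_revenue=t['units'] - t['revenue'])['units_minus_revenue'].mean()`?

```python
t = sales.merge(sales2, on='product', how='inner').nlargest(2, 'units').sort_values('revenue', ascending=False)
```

-661.5

merge on 'product' (how='inner') → 3 rows:
  product   region  revenue  units
0   Panel     East       56      9
1  Sensor     East      789     37
2   Cable  Central      643     72
take 2 rows with largest units:
  product   region  revenue  units
2   Cable  Central      643     72
1  Sensor     East      789     37
sort by revenue descending:
  product   region  revenue  units
1  Sensor     East      789     37
2   Cable  Central      643     72
add column units_minus_revenue = t['units'] - t['revenue']:
  product   region  revenue  units  units_minus_revenue
1  Sensor     East      789     37                 -752
2   Cable  Central      643     72                 -571
Finally, mean of column 'units_minus_revenue' = -661.5.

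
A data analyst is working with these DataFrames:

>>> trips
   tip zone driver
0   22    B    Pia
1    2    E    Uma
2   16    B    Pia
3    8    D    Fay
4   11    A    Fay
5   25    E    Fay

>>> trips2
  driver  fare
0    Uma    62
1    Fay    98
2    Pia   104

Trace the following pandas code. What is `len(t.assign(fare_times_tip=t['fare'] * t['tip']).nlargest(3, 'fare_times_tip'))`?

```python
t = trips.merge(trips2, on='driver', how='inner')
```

merge on 'driver' (how='inner') → 6 rows:
   tip zone driver  fare
0   22    B    Pia   104
1    2    E    Uma    62
2   16    B    Pia   104
3    8    D    Fay    98
4   11    A    Fay    98
5   25    E    Fay    98
add column fare_times_tip = t['fare'] * t['tip']:
   tip zone driver  fare  fare_times_tip
0   22    B    Pia   104            2288
1    2    E    Uma    62             124
2   16    B    Pia   104            1664
3    8    D    Fay    98             784
4   11    A    Fay    98            1078
5   25    E    Fay    98            2450
take 3 rows with largest fare_times_tip:
   tip zone driver  fare  fare_times_tip
5   25    E    Fay    98            2450
0   22    B    Pia   104            2288
2   16    B    Pia   104            1664
number of rows → 3

3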